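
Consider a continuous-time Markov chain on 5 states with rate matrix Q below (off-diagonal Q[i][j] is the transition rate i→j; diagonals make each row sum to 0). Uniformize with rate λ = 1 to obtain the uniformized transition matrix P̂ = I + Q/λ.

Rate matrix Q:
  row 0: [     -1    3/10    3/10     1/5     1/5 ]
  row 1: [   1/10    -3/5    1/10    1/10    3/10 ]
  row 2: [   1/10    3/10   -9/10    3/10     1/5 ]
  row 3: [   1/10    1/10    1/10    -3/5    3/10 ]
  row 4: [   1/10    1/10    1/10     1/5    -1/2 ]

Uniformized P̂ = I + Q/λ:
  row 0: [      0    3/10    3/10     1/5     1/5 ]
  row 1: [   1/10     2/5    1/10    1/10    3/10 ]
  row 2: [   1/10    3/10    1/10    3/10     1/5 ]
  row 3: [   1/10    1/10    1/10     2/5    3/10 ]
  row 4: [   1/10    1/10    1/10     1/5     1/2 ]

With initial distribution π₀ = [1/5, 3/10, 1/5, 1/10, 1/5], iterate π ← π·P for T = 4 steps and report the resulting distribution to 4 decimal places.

π = [0.0909, 0.2046, 0.1182, 0.2379, 0.3484]

t=0: π = [0.2000, 0.3000, 0.2000, 0.1000, 0.2000]
t=1: π = [0.0800, 0.2700, 0.1400, 0.2100, 0.3000]
t=2: π = [0.0920, 0.2250, 0.1160, 0.2290, 0.3380]
t=3: π = [0.0908, 0.2091, 0.1184, 0.2349, 0.3468]
t=4: π = [0.0909, 0.2046, 0.1182, 0.2379, 0.3484]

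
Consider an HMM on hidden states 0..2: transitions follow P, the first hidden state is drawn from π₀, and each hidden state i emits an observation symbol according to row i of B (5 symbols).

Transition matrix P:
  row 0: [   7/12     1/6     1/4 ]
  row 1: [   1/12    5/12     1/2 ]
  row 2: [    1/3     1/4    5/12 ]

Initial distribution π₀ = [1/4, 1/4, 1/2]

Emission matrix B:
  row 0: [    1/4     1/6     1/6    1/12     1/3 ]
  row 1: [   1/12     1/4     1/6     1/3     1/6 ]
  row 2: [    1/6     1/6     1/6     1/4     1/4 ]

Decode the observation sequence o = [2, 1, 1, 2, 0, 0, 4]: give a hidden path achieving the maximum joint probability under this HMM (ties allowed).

path = [2, 0, 0, 0, 0, 0, 0]

t=0: δ = [4.167e-02, 4.167e-02, 8.333e-02]  (obs o_0=2)
t=1: δ = [4.630e-03, 5.208e-03, 5.787e-03]  ψ = [2, 2, 2]  (obs o_1=1)
t=2: δ = [4.501e-04, 5.425e-04, 4.340e-04]  ψ = [0, 1, 1]  (obs o_2=1)
t=3: δ = [4.376e-05, 3.768e-05, 4.521e-05]  ψ = [0, 1, 1]  (obs o_3=2)
t=4: δ = [6.382e-06, 1.308e-06, 3.140e-06]  ψ = [0, 1, 1]  (obs o_4=0)
t=5: δ = [9.307e-07, 8.863e-08, 2.659e-07]  ψ = [0, 0, 0]  (obs o_5=0)
t=6: δ = [1.810e-07, 2.585e-08, 5.817e-08]  ψ = [0, 0, 0]  (obs o_6=4)
backtrack: best end state = 0; path = [2, 0, 0, 0, 0, 0, 0]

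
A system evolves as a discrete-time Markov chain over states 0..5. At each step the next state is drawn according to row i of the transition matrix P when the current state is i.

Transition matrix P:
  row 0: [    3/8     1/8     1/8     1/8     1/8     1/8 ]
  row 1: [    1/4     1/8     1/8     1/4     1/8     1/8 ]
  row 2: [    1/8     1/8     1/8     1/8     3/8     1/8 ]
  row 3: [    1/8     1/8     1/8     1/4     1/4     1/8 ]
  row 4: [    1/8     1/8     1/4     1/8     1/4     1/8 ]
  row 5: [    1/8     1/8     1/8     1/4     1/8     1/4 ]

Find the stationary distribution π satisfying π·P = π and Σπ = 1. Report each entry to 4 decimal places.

π = [0.1875, 0.1250, 0.1515, 0.1811, 0.2120, 0.1429]

Balance equations π_j = Σ_i π_i·P[i][j]:
  π_0 = 3/8·π_0 + 1/4·π_1 + 1/8·π_2 + 1/8·π_3 + 1/8·π_4 + 1/8·π_5
  π_1 = 1/8·π_0 + 1/8·π_1 + 1/8·π_2 + 1/8·π_3 + 1/8·π_4 + 1/8·π_5
  π_2 = 1/8·π_0 + 1/8·π_1 + 1/8·π_2 + 1/8·π_3 + 1/4·π_4 + 1/8·π_5
  π_3 = 1/8·π_0 + 1/4·π_1 + 1/8·π_2 + 1/4·π_3 + 1/8·π_4 + 1/4·π_5
  π_4 = 1/8·π_0 + 1/8·π_1 + 3/8·π_2 + 1/4·π_3 + 1/4·π_4 + 1/8·π_5
  normalize: π_0 + π_1 + π_2 + π_3 + π_4 + π_5 = 1
Solving the linear system gives exactly π = [3/16, 1/8, 1069/7056, 71/392, 187/882, 1/7].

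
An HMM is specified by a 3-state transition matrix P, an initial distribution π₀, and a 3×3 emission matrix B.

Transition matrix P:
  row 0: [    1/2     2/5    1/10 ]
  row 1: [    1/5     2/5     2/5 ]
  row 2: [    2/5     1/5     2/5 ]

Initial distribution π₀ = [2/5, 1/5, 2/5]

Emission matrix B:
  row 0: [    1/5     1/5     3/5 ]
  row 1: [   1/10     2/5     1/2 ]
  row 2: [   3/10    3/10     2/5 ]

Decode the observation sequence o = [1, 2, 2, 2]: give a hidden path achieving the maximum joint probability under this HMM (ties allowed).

path = [2, 0, 0, 0]

t=0: δ = [8.000e-02, 8.000e-02, 1.200e-01]  (obs o_0=1)
t=1: δ = [2.880e-02, 1.600e-02, 1.920e-02]  ψ = [2, 0, 2]  (obs o_1=2)
t=2: δ = [8.640e-03, 5.760e-03, 3.072e-03]  ψ = [0, 0, 2]  (obs o_2=2)
t=3: δ = [2.592e-03, 1.728e-03, 9.216e-04]  ψ = [0, 0, 1]  (obs o_3=2)
backtrack: best end state = 0; path = [2, 0, 0, 0]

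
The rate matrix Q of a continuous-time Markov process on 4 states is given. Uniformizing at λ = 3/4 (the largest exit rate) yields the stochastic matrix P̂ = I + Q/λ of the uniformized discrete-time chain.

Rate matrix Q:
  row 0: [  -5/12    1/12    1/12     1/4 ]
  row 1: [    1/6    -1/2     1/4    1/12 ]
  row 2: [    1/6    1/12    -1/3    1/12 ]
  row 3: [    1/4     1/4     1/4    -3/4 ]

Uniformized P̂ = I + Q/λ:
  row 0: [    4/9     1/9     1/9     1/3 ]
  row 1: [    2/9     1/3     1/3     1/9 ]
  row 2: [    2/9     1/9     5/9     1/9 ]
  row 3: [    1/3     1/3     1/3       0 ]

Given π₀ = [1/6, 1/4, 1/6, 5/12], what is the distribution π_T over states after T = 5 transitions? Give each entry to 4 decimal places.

t=0: π = [0.1667, 0.2500, 0.1667, 0.4167]
t=1: π = [0.3056, 0.2593, 0.3333, 0.1019]
t=2: π = [0.3014, 0.1914, 0.3395, 0.1677]
t=3: π = [0.3078, 0.1909, 0.3418, 0.1595]
t=4: π = [0.3083, 0.1890, 0.3409, 0.1618]
t=5: π = [0.3087, 0.1891, 0.3406, 0.1617]

π = [0.3087, 0.1891, 0.3406, 0.1617]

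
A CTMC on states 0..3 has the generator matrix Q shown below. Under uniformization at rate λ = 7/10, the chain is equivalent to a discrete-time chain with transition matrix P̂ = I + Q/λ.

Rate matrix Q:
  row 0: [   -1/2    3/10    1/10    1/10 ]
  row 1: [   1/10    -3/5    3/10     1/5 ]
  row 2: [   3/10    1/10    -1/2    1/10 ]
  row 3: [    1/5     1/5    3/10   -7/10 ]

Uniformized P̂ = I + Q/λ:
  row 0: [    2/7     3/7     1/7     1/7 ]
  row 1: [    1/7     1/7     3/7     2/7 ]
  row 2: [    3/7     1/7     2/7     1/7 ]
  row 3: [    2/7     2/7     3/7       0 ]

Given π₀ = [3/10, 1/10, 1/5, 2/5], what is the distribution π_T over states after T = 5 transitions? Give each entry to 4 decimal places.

t=0: π = [0.3000, 0.1000, 0.2000, 0.4000]
t=1: π = [0.3000, 0.2857, 0.3143, 0.1000]
t=2: π = [0.2898, 0.2429, 0.2980, 0.1694]
t=3: π = [0.2936, 0.2499, 0.3032, 0.1534]
t=4: π = [0.2933, 0.2486, 0.3014, 0.1566]
t=5: π = [0.2932, 0.2490, 0.3017, 0.1560]

π = [0.2932, 0.2490, 0.3017, 0.1560]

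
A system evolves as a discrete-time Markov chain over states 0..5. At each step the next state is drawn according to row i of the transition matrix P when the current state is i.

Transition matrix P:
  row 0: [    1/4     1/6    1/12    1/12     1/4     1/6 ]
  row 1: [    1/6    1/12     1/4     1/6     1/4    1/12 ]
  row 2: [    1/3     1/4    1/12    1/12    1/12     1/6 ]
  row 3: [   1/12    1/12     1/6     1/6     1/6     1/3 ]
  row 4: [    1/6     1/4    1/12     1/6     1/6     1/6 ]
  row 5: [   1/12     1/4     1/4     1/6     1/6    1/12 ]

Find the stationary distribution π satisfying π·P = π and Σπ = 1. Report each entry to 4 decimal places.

π = [0.1822, 0.1814, 0.1520, 0.1388, 0.1843, 0.1612]

Balance equations π_j = Σ_i π_i·P[i][j]:
  π_0 = 1/4·π_0 + 1/6·π_1 + 1/3·π_2 + 1/12·π_3 + 1/6·π_4 + 1/12·π_5
  π_1 = 1/6·π_0 + 1/12·π_1 + 1/4·π_2 + 1/12·π_3 + 1/4·π_4 + 1/4·π_5
  π_2 = 1/12·π_0 + 1/4·π_1 + 1/12·π_2 + 1/6·π_3 + 1/12·π_4 + 1/4·π_5
  π_3 = 1/12·π_0 + 1/6·π_1 + 1/12·π_2 + 1/6·π_3 + 1/6·π_4 + 1/6·π_5
  π_4 = 1/4·π_0 + 1/4·π_1 + 1/12·π_2 + 1/6·π_3 + 1/6·π_4 + 1/6·π_5
  normalize: π_0 + π_1 + π_2 + π_3 + π_4 + π_5 = 1
Solving the linear system gives exactly π = [52643/288963, 52430/288963, 43927/288963, 4457/32107, 17752/96321, 46594/288963].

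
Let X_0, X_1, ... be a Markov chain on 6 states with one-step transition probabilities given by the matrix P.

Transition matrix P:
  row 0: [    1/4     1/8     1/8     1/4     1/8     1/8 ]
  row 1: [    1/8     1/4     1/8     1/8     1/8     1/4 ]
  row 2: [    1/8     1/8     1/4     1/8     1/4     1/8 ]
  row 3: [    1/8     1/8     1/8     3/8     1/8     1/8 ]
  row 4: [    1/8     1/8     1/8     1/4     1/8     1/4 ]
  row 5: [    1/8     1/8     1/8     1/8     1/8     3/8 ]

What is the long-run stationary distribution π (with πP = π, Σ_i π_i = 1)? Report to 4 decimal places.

π = [0.1429, 0.1429, 0.1429, 0.2143, 0.1429, 0.2143]

Balance equations π_j = Σ_i π_i·P[i][j]:
  π_0 = 1/4·π_0 + 1/8·π_1 + 1/8·π_2 + 1/8·π_3 + 1/8·π_4 + 1/8·π_5
  π_1 = 1/8·π_0 + 1/4·π_1 + 1/8·π_2 + 1/8·π_3 + 1/8·π_4 + 1/8·π_5
  π_2 = 1/8·π_0 + 1/8·π_1 + 1/4·π_2 + 1/8·π_3 + 1/8·π_4 + 1/8·π_5
  π_3 = 1/4·π_0 + 1/8·π_1 + 1/8·π_2 + 3/8·π_3 + 1/4·π_4 + 1/8·π_5
  π_4 = 1/8·π_0 + 1/8·π_1 + 1/4·π_2 + 1/8·π_3 + 1/8·π_4 + 1/8·π_5
  normalize: π_0 + π_1 + π_2 + π_3 + π_4 + π_5 = 1
Solving the linear system gives exactly π = [1/7, 1/7, 1/7, 3/14, 1/7, 3/14].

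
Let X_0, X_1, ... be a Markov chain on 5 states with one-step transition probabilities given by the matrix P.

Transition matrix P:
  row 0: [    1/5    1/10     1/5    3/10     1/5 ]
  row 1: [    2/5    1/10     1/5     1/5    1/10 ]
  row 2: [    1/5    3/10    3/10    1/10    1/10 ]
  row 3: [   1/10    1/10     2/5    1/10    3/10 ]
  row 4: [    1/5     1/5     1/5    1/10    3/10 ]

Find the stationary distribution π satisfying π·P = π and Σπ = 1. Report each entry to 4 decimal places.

π = [0.2181, 0.1708, 0.2579, 0.1607, 0.1924]

Balance equations π_j = Σ_i π_i·P[i][j]:
  π_0 = 1/5·π_0 + 2/5·π_1 + 1/5·π_2 + 1/10·π_3 + 1/5·π_4
  π_1 = 1/10·π_0 + 1/10·π_1 + 3/10·π_2 + 1/10·π_3 + 1/5·π_4
  π_2 = 1/5·π_0 + 1/5·π_1 + 3/10·π_2 + 2/5·π_3 + 1/5·π_4
  π_3 = 3/10·π_0 + 1/5·π_1 + 1/10·π_2 + 1/10·π_3 + 1/10·π_4
  normalize: π_0 + π_1 + π_2 + π_3 + π_4 = 1
Solving the linear system gives exactly π = [323/1481, 253/1481, 382/1481, 238/1481, 285/1481].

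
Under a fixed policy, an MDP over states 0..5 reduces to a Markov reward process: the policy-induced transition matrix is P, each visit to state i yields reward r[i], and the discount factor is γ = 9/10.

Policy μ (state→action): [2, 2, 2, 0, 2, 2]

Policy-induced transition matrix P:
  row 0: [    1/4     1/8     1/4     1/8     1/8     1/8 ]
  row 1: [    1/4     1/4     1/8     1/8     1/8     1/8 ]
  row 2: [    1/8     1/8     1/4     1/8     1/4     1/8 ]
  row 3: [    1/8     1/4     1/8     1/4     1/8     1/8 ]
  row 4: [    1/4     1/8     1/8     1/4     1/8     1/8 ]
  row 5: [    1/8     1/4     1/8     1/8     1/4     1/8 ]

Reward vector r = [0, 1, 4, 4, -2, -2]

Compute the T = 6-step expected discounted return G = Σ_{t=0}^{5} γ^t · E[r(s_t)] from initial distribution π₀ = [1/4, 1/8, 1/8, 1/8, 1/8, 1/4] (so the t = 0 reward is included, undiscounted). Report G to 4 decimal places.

G = 3.8514

t=0: π = [0.2500, 0.1250, 0.1250, 0.1250, 0.1250, 0.2500], E[r] = 0.3750, γ^t·E[r] = 0.375000, running G = 0.375000
t=1: π = [0.1875, 0.1875, 0.1719, 0.1563, 0.1719, 0.1250], E[r] = 0.9063, γ^t·E[r] = 0.815625, running G = 1.190625
t=2: π = [0.1934, 0.1836, 0.1699, 0.1660, 0.1621, 0.1250], E[r] = 0.9531, γ^t·E[r] = 0.772031, running G = 1.962656
t=3: π = [0.1924, 0.1843, 0.1704, 0.1660, 0.1619, 0.1250], E[r] = 0.9563, γ^t·E[r] = 0.697142, running G = 2.659798
t=4: π = [0.1923, 0.1844, 0.1703, 0.1660, 0.1619, 0.1250], E[r] = 0.9559, γ^t·E[r] = 0.627167, running G = 3.286965
t=5: π = [0.1923, 0.1844, 0.1703, 0.1660, 0.1619, 0.1250], E[r] = 0.9559, γ^t·E[r] = 0.564437, running G = 3.851403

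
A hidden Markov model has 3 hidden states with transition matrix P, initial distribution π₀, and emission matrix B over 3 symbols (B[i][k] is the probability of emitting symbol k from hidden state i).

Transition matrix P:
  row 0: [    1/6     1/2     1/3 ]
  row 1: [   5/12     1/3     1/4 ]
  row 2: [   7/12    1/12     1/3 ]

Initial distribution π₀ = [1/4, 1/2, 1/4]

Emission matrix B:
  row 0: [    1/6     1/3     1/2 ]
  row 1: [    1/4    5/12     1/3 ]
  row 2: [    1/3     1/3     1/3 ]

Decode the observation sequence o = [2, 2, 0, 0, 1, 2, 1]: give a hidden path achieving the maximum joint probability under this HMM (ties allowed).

path = [1, 0, 2, 0, 1, 0, 1]

t=0: δ = [1.250e-01, 1.667e-01, 8.333e-02]  (obs o_0=2)
t=1: δ = [3.472e-02, 2.083e-02, 1.389e-02]  ψ = [1, 0, 0]  (obs o_1=2)
t=2: δ = [1.447e-03, 4.340e-03, 3.858e-03]  ψ = [1, 0, 0]  (obs o_2=0)
t=3: δ = [3.751e-04, 3.617e-04, 4.287e-04]  ψ = [2, 1, 2]  (obs o_3=0)
t=4: δ = [8.335e-05, 7.814e-05, 4.763e-05]  ψ = [2, 0, 2]  (obs o_4=1)
t=5: δ = [1.628e-05, 1.389e-05, 9.261e-06]  ψ = [1, 0, 0]  (obs o_5=2)
t=6: δ = [1.929e-06, 3.392e-06, 1.809e-06]  ψ = [1, 0, 0]  (obs o_6=1)
backtrack: best end state = 1; path = [1, 0, 2, 0, 1, 0, 1]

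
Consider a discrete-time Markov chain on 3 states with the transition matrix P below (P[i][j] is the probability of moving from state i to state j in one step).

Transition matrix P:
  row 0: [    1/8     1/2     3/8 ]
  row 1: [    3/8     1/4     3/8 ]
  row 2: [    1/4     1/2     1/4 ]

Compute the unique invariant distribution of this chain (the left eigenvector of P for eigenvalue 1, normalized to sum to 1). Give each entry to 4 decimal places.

π = [0.2667, 0.4000, 0.3333]

Balance equations π_j = Σ_i π_i·P[i][j]:
  π_0 = 1/8·π_0 + 3/8·π_1 + 1/4·π_2
  π_1 = 1/2·π_0 + 1/4·π_1 + 1/2·π_2
  normalize: π_0 + π_1 + π_2 = 1
Solving the linear system gives exactly π = [4/15, 2/5, 1/3].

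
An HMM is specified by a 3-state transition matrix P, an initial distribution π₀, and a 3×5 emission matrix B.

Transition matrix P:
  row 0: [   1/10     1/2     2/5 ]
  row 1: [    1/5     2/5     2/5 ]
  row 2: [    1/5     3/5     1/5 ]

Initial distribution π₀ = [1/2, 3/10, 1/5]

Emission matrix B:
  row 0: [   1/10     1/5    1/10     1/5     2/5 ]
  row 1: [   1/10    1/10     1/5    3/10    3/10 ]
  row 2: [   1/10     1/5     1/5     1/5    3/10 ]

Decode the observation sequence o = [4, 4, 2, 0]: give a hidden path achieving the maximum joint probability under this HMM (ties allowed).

path = [0, 1, 2, 1]

t=0: δ = [2.000e-01, 9.000e-02, 6.000e-02]  (obs o_0=4)
t=1: δ = [8.000e-03, 3.000e-02, 2.400e-02]  ψ = [0, 0, 0]  (obs o_1=4)
t=2: δ = [6.000e-04, 2.880e-03, 2.400e-03]  ψ = [1, 2, 1]  (obs o_2=2)
t=3: δ = [5.760e-05, 1.440e-04, 1.152e-04]  ψ = [1, 2, 1]  (obs o_3=0)
backtrack: best end state = 1; path = [0, 1, 2, 1]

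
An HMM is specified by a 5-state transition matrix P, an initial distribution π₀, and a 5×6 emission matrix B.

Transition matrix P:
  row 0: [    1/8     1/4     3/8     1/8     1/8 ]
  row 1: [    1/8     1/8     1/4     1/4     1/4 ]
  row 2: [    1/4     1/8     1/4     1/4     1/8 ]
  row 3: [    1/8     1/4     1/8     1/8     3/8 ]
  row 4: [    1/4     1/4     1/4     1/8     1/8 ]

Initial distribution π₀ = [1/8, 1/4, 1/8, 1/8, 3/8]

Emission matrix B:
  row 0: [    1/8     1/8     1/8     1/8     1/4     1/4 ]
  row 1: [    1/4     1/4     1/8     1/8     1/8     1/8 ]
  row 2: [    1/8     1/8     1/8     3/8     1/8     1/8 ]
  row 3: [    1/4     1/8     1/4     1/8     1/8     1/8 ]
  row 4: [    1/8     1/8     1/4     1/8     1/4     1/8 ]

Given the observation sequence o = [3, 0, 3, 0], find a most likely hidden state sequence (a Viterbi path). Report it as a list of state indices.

path = [4, 1, 2, 3]

t=0: δ = [1.562e-02, 3.125e-02, 4.688e-02, 1.562e-02, 4.688e-02]  (obs o_0=3)
t=1: δ = [1.465e-03, 2.930e-03, 1.465e-03, 2.930e-03, 9.766e-04]  ψ = [2, 4, 2, 2, 1]  (obs o_1=0)
t=2: δ = [4.578e-05, 9.155e-05, 2.747e-04, 9.155e-05, 1.373e-04]  ψ = [1, 3, 1, 1, 3]  (obs o_2=3)
t=3: δ = [8.583e-06, 8.583e-06, 8.583e-06, 1.717e-05, 4.292e-06]  ψ = [2, 2, 2, 2, 2]  (obs o_3=0)
backtrack: best end state = 3; path = [4, 1, 2, 3]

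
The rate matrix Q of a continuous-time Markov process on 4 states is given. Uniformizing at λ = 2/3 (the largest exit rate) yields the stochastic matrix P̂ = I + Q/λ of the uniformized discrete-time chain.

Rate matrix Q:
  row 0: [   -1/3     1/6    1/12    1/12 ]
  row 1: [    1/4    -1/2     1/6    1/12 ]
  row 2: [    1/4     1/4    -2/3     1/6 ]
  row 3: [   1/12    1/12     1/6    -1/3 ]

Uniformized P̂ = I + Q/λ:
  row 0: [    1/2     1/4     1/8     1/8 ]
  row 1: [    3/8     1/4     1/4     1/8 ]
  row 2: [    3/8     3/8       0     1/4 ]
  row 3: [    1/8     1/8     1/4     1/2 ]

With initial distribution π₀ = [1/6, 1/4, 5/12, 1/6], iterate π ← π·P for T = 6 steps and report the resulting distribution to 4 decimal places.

t=0: π = [0.1667, 0.2500, 0.4167, 0.1667]
t=1: π = [0.3542, 0.2813, 0.1250, 0.2396]
t=2: π = [0.3594, 0.2357, 0.1745, 0.2305]
t=3: π = [0.3623, 0.2430, 0.1615, 0.2332]
t=4: π = [0.3620, 0.2410, 0.1643, 0.2326]
t=5: π = [0.3621, 0.2415, 0.1637, 0.2328]
t=6: π = [0.3621, 0.2414, 0.1638, 0.2328]

π = [0.3621, 0.2414, 0.1638, 0.2328]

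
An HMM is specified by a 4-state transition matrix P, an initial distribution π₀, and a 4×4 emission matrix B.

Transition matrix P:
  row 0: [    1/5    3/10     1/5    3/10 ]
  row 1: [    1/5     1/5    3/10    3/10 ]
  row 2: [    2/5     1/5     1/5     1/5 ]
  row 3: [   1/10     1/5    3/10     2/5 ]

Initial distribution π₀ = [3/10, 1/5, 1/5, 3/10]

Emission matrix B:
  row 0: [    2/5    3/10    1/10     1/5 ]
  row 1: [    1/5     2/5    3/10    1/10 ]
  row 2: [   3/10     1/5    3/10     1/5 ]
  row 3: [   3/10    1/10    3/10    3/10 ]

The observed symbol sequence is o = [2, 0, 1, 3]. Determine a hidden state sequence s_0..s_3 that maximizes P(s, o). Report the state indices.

path = [2, 0, 1, 3]

t=0: δ = [3.000e-02, 6.000e-02, 6.000e-02, 9.000e-02]  (obs o_0=2)
t=1: δ = [9.600e-03, 3.600e-03, 8.100e-03, 1.080e-02]  ψ = [2, 3, 3, 3]  (obs o_1=0)
t=2: δ = [9.720e-04, 1.152e-03, 6.480e-04, 4.320e-04]  ψ = [2, 0, 3, 3]  (obs o_2=1)
t=3: δ = [5.184e-05, 2.916e-05, 6.912e-05, 1.037e-04]  ψ = [2, 0, 1, 1]  (obs o_3=3)
backtrack: best end state = 3; path = [2, 0, 1, 3]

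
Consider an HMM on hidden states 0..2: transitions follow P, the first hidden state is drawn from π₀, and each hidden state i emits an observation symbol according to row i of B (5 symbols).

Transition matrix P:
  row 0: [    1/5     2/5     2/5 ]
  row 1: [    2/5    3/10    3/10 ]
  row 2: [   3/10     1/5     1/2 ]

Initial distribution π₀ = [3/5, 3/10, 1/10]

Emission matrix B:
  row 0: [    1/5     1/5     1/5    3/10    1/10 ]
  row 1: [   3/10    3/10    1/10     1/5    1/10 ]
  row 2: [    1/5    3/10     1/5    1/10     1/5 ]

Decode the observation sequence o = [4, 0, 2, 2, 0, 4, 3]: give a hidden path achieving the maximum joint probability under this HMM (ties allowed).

path = [0, 2, 2, 2, 2, 2, 0]

t=0: δ = [6.000e-02, 3.000e-02, 2.000e-02]  (obs o_0=4)
t=1: δ = [2.400e-03, 7.200e-03, 4.800e-03]  ψ = [0, 0, 0]  (obs o_1=0)
t=2: δ = [5.760e-04, 2.160e-04, 4.800e-04]  ψ = [1, 1, 2]  (obs o_2=2)
t=3: δ = [2.880e-05, 2.304e-05, 4.800e-05]  ψ = [2, 0, 2]  (obs o_3=2)
t=4: δ = [2.880e-06, 3.456e-06, 4.800e-06]  ψ = [2, 0, 2]  (obs o_4=0)
t=5: δ = [1.440e-07, 1.152e-07, 4.800e-07]  ψ = [2, 0, 2]  (obs o_5=4)
t=6: δ = [4.320e-08, 1.920e-08, 2.400e-08]  ψ = [2, 2, 2]  (obs o_6=3)
backtrack: best end state = 0; path = [0, 2, 2, 2, 2, 2, 0]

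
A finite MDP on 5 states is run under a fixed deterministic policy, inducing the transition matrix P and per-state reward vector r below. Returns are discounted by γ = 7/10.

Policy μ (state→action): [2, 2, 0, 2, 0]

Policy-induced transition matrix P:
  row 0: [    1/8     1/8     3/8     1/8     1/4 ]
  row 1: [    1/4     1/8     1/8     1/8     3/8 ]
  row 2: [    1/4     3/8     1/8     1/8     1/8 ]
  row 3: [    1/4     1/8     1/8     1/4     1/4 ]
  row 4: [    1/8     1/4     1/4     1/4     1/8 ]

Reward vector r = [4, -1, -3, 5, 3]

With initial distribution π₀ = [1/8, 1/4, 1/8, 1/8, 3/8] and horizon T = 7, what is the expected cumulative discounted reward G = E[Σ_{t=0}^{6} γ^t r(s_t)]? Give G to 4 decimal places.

G = 4.7739

t=0: π = [0.1250, 0.2500, 0.1250, 0.1250, 0.3750], E[r] = 1.6250, γ^t·E[r] = 1.625000, running G = 1.625000
t=1: π = [0.1875, 0.2031, 0.2031, 0.1875, 0.2188], E[r] = 1.5313, γ^t·E[r] = 1.071875, running G = 2.696875
t=2: π = [0.1992, 0.2031, 0.1992, 0.1758, 0.2227], E[r] = 1.5430, γ^t·E[r] = 0.756055, running G = 3.452930
t=3: π = [0.1973, 0.2026, 0.2026, 0.1748, 0.2227], E[r] = 1.5205, γ^t·E[r] = 0.521534, running G = 3.974464
t=4: π = [0.1975, 0.2035, 0.2021, 0.1747, 0.2222], E[r] = 1.5200, γ^t·E[r] = 0.364957, running G = 4.339421
t=5: π = [0.1975, 0.2033, 0.2021, 0.1746, 0.2224], E[r] = 1.5206, γ^t·E[r] = 0.255572, running G = 4.594993
t=6: π = [0.1975, 0.2033, 0.2022, 0.1746, 0.2223], E[r] = 1.5203, γ^t·E[r] = 0.178862, running G = 4.773855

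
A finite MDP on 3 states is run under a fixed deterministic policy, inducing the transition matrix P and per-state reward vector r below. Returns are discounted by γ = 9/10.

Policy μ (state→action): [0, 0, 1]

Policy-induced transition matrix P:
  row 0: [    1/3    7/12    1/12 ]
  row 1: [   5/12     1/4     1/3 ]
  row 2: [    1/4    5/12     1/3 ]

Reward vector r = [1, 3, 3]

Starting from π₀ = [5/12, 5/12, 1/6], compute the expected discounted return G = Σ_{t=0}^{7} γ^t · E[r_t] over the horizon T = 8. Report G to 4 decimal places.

G = 12.9797

t=0: π = [0.4167, 0.4167, 0.1667], E[r] = 2.1667, γ^t·E[r] = 2.166667, running G = 2.166667
t=1: π = [0.3542, 0.4167, 0.2292], E[r] = 2.2917, γ^t·E[r] = 2.062500, running G = 4.229167
t=2: π = [0.3490, 0.4063, 0.2448], E[r] = 2.3021, γ^t·E[r] = 1.864688, running G = 6.093854
t=3: π = [0.3468, 0.4071, 0.2461], E[r] = 2.3064, γ^t·E[r] = 1.681383, running G = 7.775237
t=4: π = [0.3468, 0.4066, 0.2466], E[r] = 2.3065, γ^t·E[r] = 1.513292, running G = 9.288529
t=5: π = [0.3467, 0.4067, 0.2466], E[r] = 2.3067, γ^t·E[r] = 1.362066, running G = 10.650595
t=6: π = [0.3467, 0.4067, 0.2467], E[r] = 2.3067, γ^t·E[r] = 1.225853, running G = 11.876448
t=7: π = [0.3467, 0.4067, 0.2467], E[r] = 2.3067, γ^t·E[r] = 1.103272, running G = 12.979720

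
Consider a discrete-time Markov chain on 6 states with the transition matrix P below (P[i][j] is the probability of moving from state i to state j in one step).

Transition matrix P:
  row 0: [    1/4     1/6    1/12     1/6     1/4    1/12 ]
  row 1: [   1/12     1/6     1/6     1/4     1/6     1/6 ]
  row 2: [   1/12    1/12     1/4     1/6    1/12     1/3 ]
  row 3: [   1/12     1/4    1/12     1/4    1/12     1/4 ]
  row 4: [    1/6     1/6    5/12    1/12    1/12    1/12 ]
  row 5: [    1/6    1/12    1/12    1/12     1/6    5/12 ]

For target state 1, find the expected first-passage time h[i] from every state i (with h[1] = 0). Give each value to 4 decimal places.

h = [6.8052, 0.0000, 7.6913, 6.2936, 7.0949, 7.6836]

First-step conditioning: h[1] = 0; for i ≠ 1, h[i] = 1 + Σ_k P[i][k]·h[k].
  h[0] = 1 + 1/4·h[0] + 1/12·h[2] + 1/6·h[3] + 1/4·h[4] + 1/12·h[5]
  h[2] = 1 + 1/12·h[0] + 1/4·h[2] + 1/6·h[3] + 1/12·h[4] + 1/3·h[5]
  h[3] = 1 + 1/12·h[0] + 1/12·h[2] + 1/4·h[3] + 1/12·h[4] + 1/4·h[5]
  h[4] = 1 + 1/6·h[0] + 5/12·h[2] + 1/12·h[3] + 1/12·h[4] + 1/12·h[5]
  h[5] = 1 + 1/6·h[0] + 1/12·h[2] + 1/12·h[3] + 1/6·h[4] + 5/12·h[5]
Solving the 5×5 linear system over states ≠ 1 gives exactly h = [52992/7787, 0, 59892/7787, 49008/7787, 55248/7787, 59832/7787] (h[1] = 0 is the target).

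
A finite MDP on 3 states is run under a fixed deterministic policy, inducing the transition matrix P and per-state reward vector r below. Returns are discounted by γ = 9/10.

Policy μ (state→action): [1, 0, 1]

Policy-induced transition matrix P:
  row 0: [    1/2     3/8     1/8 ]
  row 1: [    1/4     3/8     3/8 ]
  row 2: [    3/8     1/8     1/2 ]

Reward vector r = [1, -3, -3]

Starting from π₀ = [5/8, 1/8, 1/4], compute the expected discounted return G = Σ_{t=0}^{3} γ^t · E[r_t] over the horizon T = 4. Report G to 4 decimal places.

G = -3.8544

t=0: π = [0.6250, 0.1250, 0.2500], E[r] = -0.5000, γ^t·E[r] = -0.500000, running G = -0.500000
t=1: π = [0.4375, 0.3125, 0.2500], E[r] = -1.2500, γ^t·E[r] = -1.125000, running G = -1.625000
t=2: π = [0.3906, 0.3125, 0.2969], E[r] = -1.4375, γ^t·E[r] = -1.164375, running G = -2.789375
t=3: π = [0.3848, 0.3008, 0.3145], E[r] = -1.4609, γ^t·E[r] = -1.065023, running G = -3.854398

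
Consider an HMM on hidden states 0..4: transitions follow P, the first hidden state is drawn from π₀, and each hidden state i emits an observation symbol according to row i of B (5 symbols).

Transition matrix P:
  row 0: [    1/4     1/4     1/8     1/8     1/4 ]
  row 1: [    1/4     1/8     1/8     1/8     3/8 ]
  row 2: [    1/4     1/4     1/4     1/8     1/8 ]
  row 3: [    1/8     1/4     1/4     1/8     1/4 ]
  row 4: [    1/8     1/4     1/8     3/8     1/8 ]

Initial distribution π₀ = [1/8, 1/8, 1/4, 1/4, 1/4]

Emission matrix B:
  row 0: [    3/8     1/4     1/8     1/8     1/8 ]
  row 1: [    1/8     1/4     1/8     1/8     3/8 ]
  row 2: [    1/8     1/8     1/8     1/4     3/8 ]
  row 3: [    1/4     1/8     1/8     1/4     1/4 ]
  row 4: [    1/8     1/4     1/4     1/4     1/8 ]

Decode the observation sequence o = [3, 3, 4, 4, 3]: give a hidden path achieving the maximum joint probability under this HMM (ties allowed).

path = [4, 3, 2, 1, 4]

t=0: δ = [1.562e-02, 1.562e-02, 6.250e-02, 6.250e-02, 6.250e-02]  (obs o_0=3)
t=1: δ = [1.953e-03, 1.953e-03, 3.906e-03, 5.859e-03, 3.906e-03]  ψ = [2, 2, 2, 4, 3]  (obs o_1=3)
t=2: δ = [1.221e-04, 5.493e-04, 5.493e-04, 3.662e-04, 1.831e-04]  ψ = [2, 3, 3, 4, 3]  (obs o_2=4)
t=3: δ = [1.717e-05, 5.150e-05, 5.150e-05, 1.717e-05, 2.575e-05]  ψ = [1, 2, 2, 1, 1]  (obs o_3=4)
t=4: δ = [1.609e-06, 1.609e-06, 3.219e-06, 2.414e-06, 4.828e-06]  ψ = [1, 2, 2, 4, 1]  (obs o_4=3)
backtrack: best end state = 4; path = [4, 3, 2, 1, 4]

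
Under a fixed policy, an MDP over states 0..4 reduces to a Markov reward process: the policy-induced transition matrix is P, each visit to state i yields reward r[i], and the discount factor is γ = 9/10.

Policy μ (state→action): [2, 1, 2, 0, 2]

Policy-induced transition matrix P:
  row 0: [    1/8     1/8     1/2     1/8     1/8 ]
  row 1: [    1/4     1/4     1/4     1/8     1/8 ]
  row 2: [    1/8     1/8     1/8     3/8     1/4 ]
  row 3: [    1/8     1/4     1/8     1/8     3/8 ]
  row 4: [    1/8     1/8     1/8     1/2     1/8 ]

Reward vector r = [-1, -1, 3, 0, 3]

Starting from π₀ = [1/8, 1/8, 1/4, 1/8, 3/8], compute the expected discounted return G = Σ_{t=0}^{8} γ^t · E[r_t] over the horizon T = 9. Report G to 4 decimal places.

t=0: π = [0.1250, 0.1250, 0.2500, 0.1250, 0.3750], E[r] = 1.6250, γ^t·E[r] = 1.625000, running G = 1.625000
t=1: π = [0.1406, 0.1563, 0.1875, 0.3281, 0.1875], E[r] = 0.8281, γ^t·E[r] = 0.745313, running G = 2.370313
t=2: π = [0.1445, 0.1855, 0.1973, 0.2422, 0.2305], E[r] = 0.9531, γ^t·E[r] = 0.772031, running G = 3.142344
t=3: π = [0.1482, 0.1785, 0.2024, 0.2607, 0.2102], E[r] = 0.9111, γ^t·E[r] = 0.664216, running G = 3.806560
t=4: π = [0.1473, 0.1799, 0.2029, 0.2544, 0.2155], E[r] = 0.9279, γ^t·E[r] = 0.608787, running G = 4.415346
t=5: π = [0.1475, 0.1793, 0.2027, 0.2565, 0.2140], E[r] = 0.9233, γ^t·E[r] = 0.545203, running G = 4.960549
t=6: π = [0.1474, 0.1795, 0.2027, 0.2559, 0.2145], E[r] = 0.9247, γ^t·E[r] = 0.491417, running G = 5.451966
t=7: π = [0.1474, 0.1794, 0.2027, 0.2561, 0.2143], E[r] = 0.9242, γ^t·E[r] = 0.442062, running G = 5.894028
t=8: π = [0.1474, 0.1794, 0.2027, 0.2560, 0.2144], E[r] = 0.9244, γ^t·E[r] = 0.397914, running G = 6.291942

G = 6.2919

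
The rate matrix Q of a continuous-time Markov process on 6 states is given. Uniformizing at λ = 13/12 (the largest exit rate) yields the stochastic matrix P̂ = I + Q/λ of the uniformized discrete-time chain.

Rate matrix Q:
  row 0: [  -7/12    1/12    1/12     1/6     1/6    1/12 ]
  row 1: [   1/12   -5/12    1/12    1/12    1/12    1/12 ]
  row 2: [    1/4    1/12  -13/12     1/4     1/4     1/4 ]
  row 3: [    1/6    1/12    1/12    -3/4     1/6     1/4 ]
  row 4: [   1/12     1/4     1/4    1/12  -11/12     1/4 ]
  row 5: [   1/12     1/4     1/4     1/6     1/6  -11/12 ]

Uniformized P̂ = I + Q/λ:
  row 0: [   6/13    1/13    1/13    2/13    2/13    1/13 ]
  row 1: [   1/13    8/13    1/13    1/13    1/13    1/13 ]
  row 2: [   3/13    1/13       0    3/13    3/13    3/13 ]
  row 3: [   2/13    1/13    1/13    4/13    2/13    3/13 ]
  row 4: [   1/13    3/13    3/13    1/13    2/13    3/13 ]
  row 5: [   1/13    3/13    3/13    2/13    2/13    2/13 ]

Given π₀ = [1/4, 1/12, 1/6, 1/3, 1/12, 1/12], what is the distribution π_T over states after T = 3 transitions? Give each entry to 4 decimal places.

t=0: π = [0.2500, 0.0833, 0.1667, 0.3333, 0.0833, 0.0833]
t=1: π = [0.2244, 0.1474, 0.0897, 0.2051, 0.1603, 0.1731]
t=2: π = [0.1928, 0.2076, 0.1213, 0.1686, 0.1494, 0.1603]
t=3: π = [0.1827, 0.2363, 0.1152, 0.1617, 0.1472, 0.1568]

π = [0.1827, 0.2363, 0.1152, 0.1617, 0.1472, 0.1568]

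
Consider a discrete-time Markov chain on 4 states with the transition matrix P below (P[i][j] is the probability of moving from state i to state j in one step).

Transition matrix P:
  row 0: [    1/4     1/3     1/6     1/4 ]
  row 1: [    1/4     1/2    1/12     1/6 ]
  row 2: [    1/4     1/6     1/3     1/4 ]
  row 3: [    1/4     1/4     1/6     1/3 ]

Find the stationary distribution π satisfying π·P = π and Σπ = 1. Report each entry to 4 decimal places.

Balance equations π_j = Σ_i π_i·P[i][j]:
  π_0 = 1/4·π_0 + 1/4·π_1 + 1/4·π_2 + 1/4·π_3
  π_1 = 1/3·π_0 + 1/2·π_1 + 1/6·π_2 + 1/4·π_3
  π_2 = 1/6·π_0 + 1/12·π_1 + 1/3·π_2 + 1/6·π_3
  normalize: π_0 + π_1 + π_2 + π_3 = 1
Solving the linear system gives exactly π = [1/4, 61/178, 59/356, 43/178].

π = [0.2500, 0.3427, 0.1657, 0.2416]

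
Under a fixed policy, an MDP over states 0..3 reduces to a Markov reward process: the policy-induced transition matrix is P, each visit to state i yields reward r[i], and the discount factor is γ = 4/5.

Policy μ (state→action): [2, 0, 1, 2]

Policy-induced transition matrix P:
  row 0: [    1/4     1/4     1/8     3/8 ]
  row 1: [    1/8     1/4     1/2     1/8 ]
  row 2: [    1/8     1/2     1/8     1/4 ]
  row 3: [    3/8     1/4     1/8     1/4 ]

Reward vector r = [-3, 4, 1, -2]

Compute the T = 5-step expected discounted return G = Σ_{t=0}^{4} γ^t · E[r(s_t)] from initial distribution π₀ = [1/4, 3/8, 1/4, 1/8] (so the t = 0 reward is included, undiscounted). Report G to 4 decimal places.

G = 1.7575

t=0: π = [0.2500, 0.3750, 0.2500, 0.1250], E[r] = 0.7500, γ^t·E[r] = 0.750000, running G = 0.750000
t=1: π = [0.1875, 0.3125, 0.2656, 0.2344], E[r] = 0.4844, γ^t·E[r] = 0.387500, running G = 1.137500
t=2: π = [0.2070, 0.3164, 0.2422, 0.2344], E[r] = 0.4180, γ^t·E[r] = 0.267500, running G = 1.405000
t=3: π = [0.2095, 0.3105, 0.2437, 0.2363], E[r] = 0.3848, γ^t·E[r] = 0.197000, running G = 1.602000
t=4: π = [0.2103, 0.3109, 0.2415, 0.2374], E[r] = 0.3796, γ^t·E[r] = 0.155475, running G = 1.757475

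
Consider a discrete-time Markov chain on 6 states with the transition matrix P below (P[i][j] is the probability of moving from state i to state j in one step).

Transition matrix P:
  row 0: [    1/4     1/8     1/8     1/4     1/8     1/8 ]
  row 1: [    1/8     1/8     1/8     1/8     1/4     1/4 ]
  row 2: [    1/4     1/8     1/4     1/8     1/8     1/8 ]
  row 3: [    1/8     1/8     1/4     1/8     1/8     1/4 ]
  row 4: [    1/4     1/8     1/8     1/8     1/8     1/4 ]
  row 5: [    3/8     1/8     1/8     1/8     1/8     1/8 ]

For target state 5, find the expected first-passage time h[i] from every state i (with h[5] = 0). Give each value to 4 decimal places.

First-step conditioning: h[5] = 0; for i ≠ 5, h[i] = 1 + Σ_k P[i][k]·h[k].
  h[0] = 1 + 1/4·h[0] + 1/8·h[1] + 1/8·h[2] + 1/4·h[3] + 1/8·h[4]
  h[1] = 1 + 1/8·h[0] + 1/8·h[1] + 1/8·h[2] + 1/8·h[3] + 1/4·h[4]
  h[2] = 1 + 1/4·h[0] + 1/8·h[1] + 1/4·h[2] + 1/8·h[3] + 1/8·h[4]
  h[3] = 1 + 1/8·h[0] + 1/8·h[1] + 1/4·h[2] + 1/8·h[3] + 1/8·h[4]
  h[4] = 1 + 1/4·h[0] + 1/8·h[1] + 1/8·h[2] + 1/8·h[3] + 1/8·h[4]
Solving the 5×5 linear system over states ≠ 5 gives exactly h = [32768/5897, 28664/5897, 33280/5897, 29184/5897, 29120/5897, 0] (h[5] = 0 is the target).

h = [5.5567, 4.8608, 5.6435, 4.9490, 4.9381, 0.0000]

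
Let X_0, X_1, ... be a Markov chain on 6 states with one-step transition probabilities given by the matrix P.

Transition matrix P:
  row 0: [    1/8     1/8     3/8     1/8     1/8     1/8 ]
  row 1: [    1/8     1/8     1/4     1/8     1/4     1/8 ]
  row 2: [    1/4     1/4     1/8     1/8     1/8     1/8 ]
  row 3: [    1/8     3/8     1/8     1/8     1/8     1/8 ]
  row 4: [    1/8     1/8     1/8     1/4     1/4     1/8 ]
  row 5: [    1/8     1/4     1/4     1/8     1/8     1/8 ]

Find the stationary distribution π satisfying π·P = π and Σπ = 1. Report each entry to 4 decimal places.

π = [0.1504, 0.2027, 0.2036, 0.1465, 0.1718, 0.1250]

Balance equations π_j = Σ_i π_i·P[i][j]:
  π_0 = 1/8·π_0 + 1/8·π_1 + 1/4·π_2 + 1/8·π_3 + 1/8·π_4 + 1/8·π_5
  π_1 = 1/8·π_0 + 1/8·π_1 + 1/4·π_2 + 3/8·π_3 + 1/8·π_4 + 1/4·π_5
  π_2 = 3/8·π_0 + 1/4·π_1 + 1/8·π_2 + 1/8·π_3 + 1/8·π_4 + 1/4·π_5
  π_3 = 1/8·π_0 + 1/8·π_1 + 1/8·π_2 + 1/8·π_3 + 1/4·π_4 + 1/8·π_5
  π_4 = 1/8·π_0 + 1/4·π_1 + 1/8·π_2 + 1/8·π_3 + 1/4·π_4 + 1/8·π_5
  normalize: π_0 + π_1 + π_2 + π_3 + π_4 + π_5 = 1
Solving the linear system gives exactly π = [5457/36272, 919/4534, 923/4534, 5313/36272, 779/4534, 1/8].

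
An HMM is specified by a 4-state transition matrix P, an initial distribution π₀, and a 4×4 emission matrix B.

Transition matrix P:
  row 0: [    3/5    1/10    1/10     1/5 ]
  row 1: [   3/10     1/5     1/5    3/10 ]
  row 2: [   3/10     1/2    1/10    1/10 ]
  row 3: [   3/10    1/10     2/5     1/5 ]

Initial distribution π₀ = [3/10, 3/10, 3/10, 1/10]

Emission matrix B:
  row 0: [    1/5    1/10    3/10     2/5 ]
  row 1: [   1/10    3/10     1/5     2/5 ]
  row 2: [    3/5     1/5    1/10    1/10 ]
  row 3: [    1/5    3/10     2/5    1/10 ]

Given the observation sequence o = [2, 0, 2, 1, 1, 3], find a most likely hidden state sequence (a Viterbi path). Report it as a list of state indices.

path = [0, 0, 0, 3, 2, 1]

t=0: δ = [9.000e-02, 6.000e-02, 3.000e-02, 4.000e-02]  (obs o_0=2)
t=1: δ = [1.080e-02, 1.500e-03, 9.600e-03, 3.600e-03]  ψ = [0, 2, 3, 0]  (obs o_1=0)
t=2: δ = [1.944e-03, 9.600e-04, 1.440e-04, 8.640e-04]  ψ = [0, 2, 3, 0]  (obs o_2=2)
t=3: δ = [1.166e-04, 5.832e-05, 6.912e-05, 1.166e-04]  ψ = [0, 0, 3, 0]  (obs o_3=1)
t=4: δ = [6.998e-06, 1.037e-05, 9.331e-06, 6.998e-06]  ψ = [0, 2, 3, 0]  (obs o_4=1)
t=5: δ = [1.680e-06, 1.866e-06, 2.799e-07, 3.110e-07]  ψ = [0, 2, 3, 1]  (obs o_5=3)
backtrack: best end state = 1; path = [0, 0, 0, 3, 2, 1]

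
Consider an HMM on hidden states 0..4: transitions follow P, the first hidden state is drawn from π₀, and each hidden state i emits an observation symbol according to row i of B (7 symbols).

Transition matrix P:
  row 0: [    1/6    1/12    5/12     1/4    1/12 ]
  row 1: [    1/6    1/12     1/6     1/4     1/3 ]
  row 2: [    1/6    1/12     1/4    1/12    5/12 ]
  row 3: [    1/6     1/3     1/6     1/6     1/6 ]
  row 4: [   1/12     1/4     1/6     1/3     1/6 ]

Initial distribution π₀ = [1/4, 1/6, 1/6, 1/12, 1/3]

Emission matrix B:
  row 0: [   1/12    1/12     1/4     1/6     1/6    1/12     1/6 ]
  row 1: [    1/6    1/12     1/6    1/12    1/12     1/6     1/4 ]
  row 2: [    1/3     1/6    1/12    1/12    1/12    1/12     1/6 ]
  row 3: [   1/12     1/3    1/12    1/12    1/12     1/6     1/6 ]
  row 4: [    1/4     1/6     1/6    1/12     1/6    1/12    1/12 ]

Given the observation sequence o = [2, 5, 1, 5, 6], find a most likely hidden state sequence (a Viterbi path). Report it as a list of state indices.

t=0: δ = [6.250e-02, 2.778e-02, 1.389e-02, 6.944e-03, 5.556e-02]  (obs o_0=2)
t=1: δ = [8.681e-04, 2.315e-03, 2.170e-03, 3.086e-03, 7.716e-04]  ψ = [0, 4, 0, 4, 1]  (obs o_1=5)
t=2: δ = [4.287e-05, 8.573e-05, 9.042e-05, 1.929e-04, 1.507e-04]  ψ = [3, 3, 2, 1, 2]  (obs o_2=1)
t=3: δ = [2.679e-06, 1.072e-05, 2.679e-06, 8.372e-06, 3.140e-06]  ψ = [3, 3, 3, 4, 2]  (obs o_3=5)
t=4: δ = [2.977e-07, 6.977e-07, 2.977e-07, 4.465e-07, 2.977e-07]  ψ = [1, 3, 1, 1, 1]  (obs o_4=6)
backtrack: best end state = 1; path = [0, 2, 4, 3, 1]

path = [0, 2, 4, 3, 1]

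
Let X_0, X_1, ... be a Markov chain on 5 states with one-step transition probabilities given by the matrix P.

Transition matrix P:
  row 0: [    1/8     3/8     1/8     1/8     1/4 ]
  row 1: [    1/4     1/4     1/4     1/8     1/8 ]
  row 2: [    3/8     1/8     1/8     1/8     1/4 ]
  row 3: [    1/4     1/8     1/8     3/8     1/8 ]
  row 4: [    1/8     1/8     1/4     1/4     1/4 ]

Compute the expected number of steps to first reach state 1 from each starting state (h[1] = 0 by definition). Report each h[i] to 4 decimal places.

First-step conditioning: h[1] = 0; for i ≠ 1, h[i] = 1 + Σ_k P[i][k]·h[k].
  h[0] = 1 + 1/8·h[0] + 1/8·h[2] + 1/8·h[3] + 1/4·h[4]
  h[2] = 1 + 3/8·h[0] + 1/8·h[2] + 1/8·h[3] + 1/4·h[4]
  h[3] = 1 + 1/4·h[0] + 1/8·h[2] + 3/8·h[3] + 1/8·h[4]
  h[4] = 1 + 1/8·h[0] + 1/4·h[2] + 1/4·h[3] + 1/4·h[4]
Solving the 4×4 linear system over states ≠ 1 gives exactly h = [196/45, 0, 49/9, 251/45, 86/15] (h[1] = 0 is the target).

h = [4.3556, 0.0000, 5.4444, 5.5778, 5.7333]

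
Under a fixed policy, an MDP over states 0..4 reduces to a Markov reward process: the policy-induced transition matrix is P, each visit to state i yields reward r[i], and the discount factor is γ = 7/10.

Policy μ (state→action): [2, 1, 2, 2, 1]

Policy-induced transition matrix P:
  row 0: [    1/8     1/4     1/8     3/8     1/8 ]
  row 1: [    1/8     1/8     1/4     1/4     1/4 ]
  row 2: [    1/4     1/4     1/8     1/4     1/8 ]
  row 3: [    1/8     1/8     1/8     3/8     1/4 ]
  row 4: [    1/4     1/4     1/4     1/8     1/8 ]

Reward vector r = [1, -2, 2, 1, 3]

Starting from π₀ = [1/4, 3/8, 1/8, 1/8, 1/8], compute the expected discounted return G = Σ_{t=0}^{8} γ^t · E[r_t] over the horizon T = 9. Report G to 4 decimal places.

t=0: π = [0.2500, 0.3750, 0.1250, 0.1250, 0.1250], E[r] = 0.2500, γ^t·E[r] = 0.250000, running G = 0.250000
t=1: π = [0.1563, 0.1875, 0.1875, 0.2813, 0.1875], E[r] = 1.0000, γ^t·E[r] = 0.700000, running G = 0.950000
t=2: π = [0.1719, 0.1914, 0.1719, 0.2813, 0.1836], E[r] = 0.9648, γ^t·E[r] = 0.472773, running G = 1.422773
t=3: π = [0.1694, 0.1909, 0.1719, 0.2837, 0.1841], E[r] = 0.9673, γ^t·E[r] = 0.331779, running G = 1.754552
t=4: π = [0.1695, 0.1907, 0.1719, 0.2836, 0.1843], E[r] = 0.9685, γ^t·E[r] = 0.232538, running G = 1.987091
t=5: π = [0.1695, 0.1907, 0.1719, 0.2836, 0.1843], E[r] = 0.9683, γ^t·E[r] = 0.162745, running G = 2.149835
t=6: π = [0.1695, 0.1907, 0.1719, 0.2836, 0.1843], E[r] = 0.9683, γ^t·E[r] = 0.113922, running G = 2.263757
t=7: π = [0.1695, 0.1907, 0.1719, 0.2836, 0.1843], E[r] = 0.9683, γ^t·E[r] = 0.079746, running G = 2.343503
t=8: π = [0.1695, 0.1907, 0.1719, 0.2836, 0.1843], E[r] = 0.9683, γ^t·E[r] = 0.055822, running G = 2.399324

G = 2.3993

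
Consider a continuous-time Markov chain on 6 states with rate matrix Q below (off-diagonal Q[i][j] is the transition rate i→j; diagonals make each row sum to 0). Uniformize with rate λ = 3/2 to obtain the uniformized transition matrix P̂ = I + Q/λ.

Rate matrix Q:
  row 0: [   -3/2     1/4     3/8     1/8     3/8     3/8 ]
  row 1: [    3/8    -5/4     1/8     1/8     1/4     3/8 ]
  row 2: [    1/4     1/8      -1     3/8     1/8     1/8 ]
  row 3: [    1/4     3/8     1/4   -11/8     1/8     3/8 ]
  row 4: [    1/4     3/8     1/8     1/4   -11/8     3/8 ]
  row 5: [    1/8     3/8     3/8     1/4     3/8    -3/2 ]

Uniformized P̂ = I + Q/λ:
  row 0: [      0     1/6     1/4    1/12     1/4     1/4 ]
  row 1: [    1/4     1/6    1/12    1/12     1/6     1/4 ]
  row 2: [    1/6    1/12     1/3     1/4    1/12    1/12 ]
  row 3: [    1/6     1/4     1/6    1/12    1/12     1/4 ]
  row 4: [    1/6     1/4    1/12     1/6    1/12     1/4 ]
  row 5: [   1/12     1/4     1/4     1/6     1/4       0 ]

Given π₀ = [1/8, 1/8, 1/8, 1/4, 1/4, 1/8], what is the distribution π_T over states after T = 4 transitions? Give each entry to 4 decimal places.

π = [0.1438, 0.1894, 0.1976, 0.1433, 0.1523, 0.1736]

t=0: π = [0.1250, 0.1250, 0.1250, 0.2500, 0.2500, 0.1250]
t=1: π = [0.1458, 0.2083, 0.1771, 0.1354, 0.1354, 0.1979]
t=2: π = [0.1432, 0.1910, 0.1962, 0.1406, 0.1580, 0.1710]
t=3: π = [0.1445, 0.1895, 0.1965, 0.1434, 0.1516, 0.1746]
t=4: π = [0.1438, 0.1894, 0.1976, 0.1433, 0.1523, 0.1736]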